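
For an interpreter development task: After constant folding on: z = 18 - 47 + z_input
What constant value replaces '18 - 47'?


Identifying constant sub-expression:
  Original: z = 18 - 47 + z_input
  18 and 47 are both compile-time constants
  Evaluating: 18 - 47 = -29
  After folding: z = -29 + z_input

-29


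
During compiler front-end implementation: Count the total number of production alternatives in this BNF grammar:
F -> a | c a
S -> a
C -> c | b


Counting alternatives per rule:
  F: 2 alternative(s)
  S: 1 alternative(s)
  C: 2 alternative(s)
Sum: 2 + 1 + 2 = 5

5


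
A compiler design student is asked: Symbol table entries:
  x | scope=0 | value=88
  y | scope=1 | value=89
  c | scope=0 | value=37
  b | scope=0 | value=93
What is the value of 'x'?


Searching symbol table for 'x':
  x | scope=0 | value=88 <- MATCH
  y | scope=1 | value=89
  c | scope=0 | value=37
  b | scope=0 | value=93
Found 'x' at scope 0 with value 88

88


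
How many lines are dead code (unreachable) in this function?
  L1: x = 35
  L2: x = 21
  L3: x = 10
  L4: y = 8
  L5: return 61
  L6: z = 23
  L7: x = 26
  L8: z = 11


Analyzing control flow:
  L1: reachable (before return)
  L2: reachable (before return)
  L3: reachable (before return)
  L4: reachable (before return)
  L5: reachable (return statement)
  L6: DEAD (after return at L5)
  L7: DEAD (after return at L5)
  L8: DEAD (after return at L5)
Return at L5, total lines = 8
Dead lines: L6 through L8
Count: 3

3


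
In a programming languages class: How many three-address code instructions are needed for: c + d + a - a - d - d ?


Expression: c + d + a - a - d - d
Generating three-address code (respecting * over +/- precedence):
  Instruction 1: t1 = c + d
  Instruction 2: t2 = t1 + a
  Instruction 3: t3 = t2 - a
  Instruction 4: t4 = t3 - d
  Instruction 5: t5 = t4 - d
Total instructions: 5

5


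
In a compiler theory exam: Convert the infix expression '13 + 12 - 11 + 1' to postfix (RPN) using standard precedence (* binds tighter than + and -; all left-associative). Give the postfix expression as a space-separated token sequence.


Applying the shunting-yard algorithm:
  Operand 13 -> output
  Push '+' onto operator stack -> op-stack: [+]
  Operand 12 -> output
  See '-' (prec 1); top '+' (prec 1) >= it -> pop '+' to output
  Push '-' onto operator stack -> op-stack: [-]
  Operand 11 -> output
  See '+' (prec 1); top '-' (prec 1) >= it -> pop '-' to output
  Push '+' onto operator stack -> op-stack: [+]
  Operand 1 -> output
  End of input: pop '+' to output
Postfix result: 13 12 + 11 - 1 +

13 12 + 11 - 1 +


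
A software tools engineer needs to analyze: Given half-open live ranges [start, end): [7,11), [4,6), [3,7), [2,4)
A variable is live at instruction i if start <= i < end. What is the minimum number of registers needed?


Live ranges:
  Var0: [7, 11)
  Var1: [4, 6)
  Var2: [3, 7)
  Var3: [2, 4)
Sweep-line events (position, delta, active):
  pos=2 start -> active=1
  pos=3 start -> active=2
  pos=4 end -> active=1
  pos=4 start -> active=2
  pos=6 end -> active=1
  pos=7 end -> active=0
  pos=7 start -> active=1
  pos=11 end -> active=0
Maximum simultaneous active: 2
Minimum registers needed: 2

2


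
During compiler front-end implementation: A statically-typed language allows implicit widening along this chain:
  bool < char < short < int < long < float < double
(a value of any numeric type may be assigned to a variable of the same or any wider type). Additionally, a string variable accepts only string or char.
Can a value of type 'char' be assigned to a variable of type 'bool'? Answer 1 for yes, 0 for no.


Target variable type: bool
Source value type: char
Numeric ranks: char=1, bool=0
Widening allowed iff rank(source) <= rank(target): 1 <= 0? No
Result: 0

0


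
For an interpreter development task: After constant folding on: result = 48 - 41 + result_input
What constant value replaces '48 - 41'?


Identifying constant sub-expression:
  Original: result = 48 - 41 + result_input
  48 and 41 are both compile-time constants
  Evaluating: 48 - 41 = 7
  After folding: result = 7 + result_input

7


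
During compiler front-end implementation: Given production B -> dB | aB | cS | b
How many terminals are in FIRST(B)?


Production: B -> dB | aB | cS | b
Examining each alternative for leading terminals:
  B -> dB : first terminal = 'd'
  B -> aB : first terminal = 'a'
  B -> cS : first terminal = 'c'
  B -> b : first terminal = 'b'
FIRST(B) = {a, b, c, d}
Count: 4

4


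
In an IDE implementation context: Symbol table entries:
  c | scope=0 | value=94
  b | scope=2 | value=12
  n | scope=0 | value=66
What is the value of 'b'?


Searching symbol table for 'b':
  c | scope=0 | value=94
  b | scope=2 | value=12 <- MATCH
  n | scope=0 | value=66
Found 'b' at scope 2 with value 12

12


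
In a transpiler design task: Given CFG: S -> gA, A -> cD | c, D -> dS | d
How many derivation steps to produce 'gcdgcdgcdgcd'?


Grammar: S -> gA, A -> cD | c, D -> dS | d
Deriving 'gcdgcdgcdgcd':
Step 1: S -> gA => gA
Step 2: A -> cD => gcD
Step 3: D -> dS => gcdS
Step 4: S -> gA => gcdgA
Step 5: A -> cD => gcdgcD
Step 6: D -> dS => gcdgcdS
Step 7: S -> gA => gcdgcdgA
Step 8: A -> cD => gcdgcdgcD
Step 9: D -> dS => gcdgcdgcdS
Step 10: S -> gA => gcdgcdgcdgA
Step 11: A -> cD => gcdgcdgcdgcD
Step 12: D -> d => gcdgcdgcdgcd
Total derivation steps: 12

12


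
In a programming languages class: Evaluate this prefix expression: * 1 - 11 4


Parsing prefix expression: * 1 - 11 4
Step 1: Innermost operation '- 11 4'
  11 - 4 = 7
Step 2: Outer operation '* 1 [7]'
  1 * 7 = 7

7


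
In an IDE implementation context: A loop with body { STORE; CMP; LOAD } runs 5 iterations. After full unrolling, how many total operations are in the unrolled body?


Loop body operations: STORE, CMP, LOAD (3 ops per iteration)
Unrolling 5 iterations:
  Iteration 1: STORE, CMP, LOAD (3 ops)
  Iteration 2: STORE, CMP, LOAD (3 ops)
  Iteration 3: STORE, CMP, LOAD (3 ops)
  Iteration 4: STORE, CMP, LOAD (3 ops)
  Iteration 5: STORE, CMP, LOAD (3 ops)
Total: 5 iterations * 3 ops/iter = 15 operations

15


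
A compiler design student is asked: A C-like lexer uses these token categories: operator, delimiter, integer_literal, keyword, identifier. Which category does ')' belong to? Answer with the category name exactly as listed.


Token: ')'
Checking categories:
  identifier: no
  integer_literal: no
  operator: no
  keyword: no
  delimiter: YES
Category: delimiter

delimiter


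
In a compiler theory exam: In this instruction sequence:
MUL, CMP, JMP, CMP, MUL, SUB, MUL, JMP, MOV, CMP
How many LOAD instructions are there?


Scanning instruction sequence for LOAD:
  Position 1: MUL
  Position 2: CMP
  Position 3: JMP
  Position 4: CMP
  Position 5: MUL
  Position 6: SUB
  Position 7: MUL
  Position 8: JMP
  Position 9: MOV
  Position 10: CMP
Matches at positions: []
Total LOAD count: 0

0


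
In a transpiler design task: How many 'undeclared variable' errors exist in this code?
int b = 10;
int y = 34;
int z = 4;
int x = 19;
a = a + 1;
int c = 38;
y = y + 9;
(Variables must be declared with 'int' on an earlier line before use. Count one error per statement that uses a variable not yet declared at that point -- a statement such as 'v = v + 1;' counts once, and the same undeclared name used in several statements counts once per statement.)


Scanning code line by line:
  Line 1: declare 'b' -> declared = ['b']
  Line 2: declare 'y' -> declared = ['b', 'y']
  Line 3: declare 'z' -> declared = ['b', 'y', 'z']
  Line 4: declare 'x' -> declared = ['b', 'x', 'y', 'z']
  Line 5: use 'a' -> ERROR (undeclared)
  Line 6: declare 'c' -> declared = ['b', 'c', 'x', 'y', 'z']
  Line 7: use 'y' -> OK (declared)
Total undeclared variable errors: 1

1


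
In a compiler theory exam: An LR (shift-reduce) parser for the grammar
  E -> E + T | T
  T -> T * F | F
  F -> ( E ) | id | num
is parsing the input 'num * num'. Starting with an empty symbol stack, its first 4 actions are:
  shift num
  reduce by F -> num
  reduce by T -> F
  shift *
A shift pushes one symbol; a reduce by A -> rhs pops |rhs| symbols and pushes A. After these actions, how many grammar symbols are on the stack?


Tracking the symbol stack through each action:
  Action 1: shift 'num' : push -> stack = [num] (size 1)
  Action 2: reduce by F -> num : pop 1, push F -> stack = [F] (size 1)
  Action 3: reduce by T -> F : pop 1, push T -> stack = [T] (size 1)
  Action 4: shift '*' : push -> stack = [T, *] (size 2)
Final stack size: 2

2


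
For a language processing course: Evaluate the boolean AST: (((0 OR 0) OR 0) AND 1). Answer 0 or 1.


Step 1: Evaluate inner node
  0 OR 0 = 0
Step 2: Evaluate next node
  0 OR 0 = 0
Step 3: Evaluate root node
  0 AND 1 = 0

0


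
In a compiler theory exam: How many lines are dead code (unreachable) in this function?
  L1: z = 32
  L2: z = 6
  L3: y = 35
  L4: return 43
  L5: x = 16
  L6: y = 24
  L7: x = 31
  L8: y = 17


Analyzing control flow:
  L1: reachable (before return)
  L2: reachable (before return)
  L3: reachable (before return)
  L4: reachable (return statement)
  L5: DEAD (after return at L4)
  L6: DEAD (after return at L4)
  L7: DEAD (after return at L4)
  L8: DEAD (after return at L4)
Return at L4, total lines = 8
Dead lines: L5 through L8
Count: 4

4


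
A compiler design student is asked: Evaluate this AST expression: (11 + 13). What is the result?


Expression: (11 + 13)
Evaluating step by step:
  11 + 13 = 24
Result: 24

24


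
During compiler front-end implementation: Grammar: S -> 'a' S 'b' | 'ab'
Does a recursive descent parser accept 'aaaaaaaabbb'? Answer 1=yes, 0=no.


Grammar accepts strings of the form a^n b^n (n >= 1)
Word: 'aaaaaaaabbb'
Counting: 8 a's and 3 b's
Check: 8 == 3? No
Mismatch: a-count != b-count
Rejected

0


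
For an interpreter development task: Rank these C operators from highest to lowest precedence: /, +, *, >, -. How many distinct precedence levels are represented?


Looking up precedence for each operator:
  / -> precedence 6
  + -> precedence 5
  * -> precedence 6
  > -> precedence 4
  - -> precedence 5
Sorted highest to lowest: /, *, +, -, >
Distinct precedence values: [6, 5, 4]
Number of distinct levels: 3

3


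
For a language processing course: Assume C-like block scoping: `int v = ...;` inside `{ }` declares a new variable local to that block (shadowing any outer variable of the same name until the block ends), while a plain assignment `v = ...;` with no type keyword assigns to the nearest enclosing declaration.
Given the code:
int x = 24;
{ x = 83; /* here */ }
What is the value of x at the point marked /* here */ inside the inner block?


Analyzing scoping rules:
Outer scope: declares x = 24
Inner block: 'x = 83;' has no type keyword, so it is an assignment to the outer x (no shadowing)
Inside the block, after the assignment -> 83
Result: 83

83


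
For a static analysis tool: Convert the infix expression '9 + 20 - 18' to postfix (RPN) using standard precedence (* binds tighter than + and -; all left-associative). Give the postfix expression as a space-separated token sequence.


Applying the shunting-yard algorithm:
  Operand 9 -> output
  Push '+' onto operator stack -> op-stack: [+]
  Operand 20 -> output
  See '-' (prec 1); top '+' (prec 1) >= it -> pop '+' to output
  Push '-' onto operator stack -> op-stack: [-]
  Operand 18 -> output
  End of input: pop '-' to output
Postfix result: 9 20 + 18 -

9 20 + 18 -


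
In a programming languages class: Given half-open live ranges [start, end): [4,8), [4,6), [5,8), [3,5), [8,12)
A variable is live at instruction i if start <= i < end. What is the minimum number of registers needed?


Live ranges:
  Var0: [4, 8)
  Var1: [4, 6)
  Var2: [5, 8)
  Var3: [3, 5)
  Var4: [8, 12)
Sweep-line events (position, delta, active):
  pos=3 start -> active=1
  pos=4 start -> active=2
  pos=4 start -> active=3
  pos=5 end -> active=2
  pos=5 start -> active=3
  pos=6 end -> active=2
  pos=8 end -> active=1
  pos=8 end -> active=0
  pos=8 start -> active=1
  pos=12 end -> active=0
Maximum simultaneous active: 3
Minimum registers needed: 3

3


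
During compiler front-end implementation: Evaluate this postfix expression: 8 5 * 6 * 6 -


Processing tokens left to right:
Push 8, Push 5
Pop 8 and 5, compute 8 * 5 = 40, push 40
Push 6
Pop 40 and 6, compute 40 * 6 = 240, push 240
Push 6
Pop 240 and 6, compute 240 - 6 = 234, push 234
Stack result: 234

234


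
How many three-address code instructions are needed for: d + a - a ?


Expression: d + a - a
Generating three-address code (respecting * over +/- precedence):
  Instruction 1: t1 = d + a
  Instruction 2: t2 = t1 - a
Total instructions: 2

2


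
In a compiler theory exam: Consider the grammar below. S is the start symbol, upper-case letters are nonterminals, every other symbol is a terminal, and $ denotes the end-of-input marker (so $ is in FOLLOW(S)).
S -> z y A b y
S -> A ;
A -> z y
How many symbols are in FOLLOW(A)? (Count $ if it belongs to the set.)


S is the start symbol and does not occur in any rule body, so FOLLOW(S) = {$}.
Examining every occurrence of A in a rule body:
  S -> z y A b y : A is followed by terminal 'b' -> add 'b'
  S -> A ; : A is followed by terminal ';' -> add ';'
  A -> z y : A does not occur in the body -> contributes nothing
FOLLOW(A) = {;, b}
Count: 2

2


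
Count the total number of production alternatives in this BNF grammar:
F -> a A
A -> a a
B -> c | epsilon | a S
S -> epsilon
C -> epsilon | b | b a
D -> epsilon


Counting alternatives per rule:
  F: 1 alternative(s)
  A: 1 alternative(s)
  B: 3 alternative(s)
  S: 1 alternative(s)
  C: 3 alternative(s)
  D: 1 alternative(s)
Sum: 1 + 1 + 3 + 1 + 3 + 1 = 10

10


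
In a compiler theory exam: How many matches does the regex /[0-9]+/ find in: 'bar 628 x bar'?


Pattern: /[0-9]+/ (int literals)
Input: 'bar 628 x bar'
Scanning for matches:
  Match 1: '628'
Total matches: 1

1


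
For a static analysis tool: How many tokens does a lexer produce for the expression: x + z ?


Scanning 'x + z'
Token 1: 'x' -> identifier
Token 2: '+' -> operator
Token 3: 'z' -> identifier
Total tokens: 3

3


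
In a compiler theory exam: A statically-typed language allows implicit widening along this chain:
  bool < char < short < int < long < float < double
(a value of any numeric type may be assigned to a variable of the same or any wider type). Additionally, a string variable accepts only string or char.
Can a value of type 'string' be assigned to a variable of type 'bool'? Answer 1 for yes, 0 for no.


Target variable type: bool
Source value type: string
Rule: string cannot widen to any numeric type
Result: 0

0


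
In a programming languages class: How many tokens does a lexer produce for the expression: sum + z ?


Scanning 'sum + z'
Token 1: 'sum' -> identifier
Token 2: '+' -> operator
Token 3: 'z' -> identifier
Total tokens: 3

3


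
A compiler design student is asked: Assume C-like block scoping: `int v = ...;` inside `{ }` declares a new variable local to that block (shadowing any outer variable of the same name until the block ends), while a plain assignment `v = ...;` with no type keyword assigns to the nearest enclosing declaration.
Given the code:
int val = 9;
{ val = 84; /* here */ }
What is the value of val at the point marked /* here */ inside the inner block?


Analyzing scoping rules:
Outer scope: declares val = 9
Inner block: 'val = 84;' has no type keyword, so it is an assignment to the outer val (no shadowing)
Inside the block, after the assignment -> 84
Result: 84

84


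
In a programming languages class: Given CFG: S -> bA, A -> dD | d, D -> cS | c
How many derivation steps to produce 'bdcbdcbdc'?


Grammar: S -> bA, A -> dD | d, D -> cS | c
Deriving 'bdcbdcbdc':
Step 1: S -> bA => bA
Step 2: A -> dD => bdD
Step 3: D -> cS => bdcS
Step 4: S -> bA => bdcbA
Step 5: A -> dD => bdcbdD
Step 6: D -> cS => bdcbdcS
Step 7: S -> bA => bdcbdcbA
Step 8: A -> dD => bdcbdcbdD
Step 9: D -> c => bdcbdcbdc
Total derivation steps: 9

9


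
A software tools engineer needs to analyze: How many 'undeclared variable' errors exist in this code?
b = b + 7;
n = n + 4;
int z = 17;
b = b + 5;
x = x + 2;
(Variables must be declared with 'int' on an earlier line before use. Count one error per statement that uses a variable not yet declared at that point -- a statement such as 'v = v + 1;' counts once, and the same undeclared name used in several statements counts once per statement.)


Scanning code line by line:
  Line 1: use 'b' -> ERROR (undeclared)
  Line 2: use 'n' -> ERROR (undeclared)
  Line 3: declare 'z' -> declared = ['z']
  Line 4: use 'b' -> ERROR (undeclared)
  Line 5: use 'x' -> ERROR (undeclared)
Total undeclared variable errors: 4

4


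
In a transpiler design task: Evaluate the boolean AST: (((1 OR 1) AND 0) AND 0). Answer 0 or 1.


Step 1: Evaluate inner node
  1 OR 1 = 1
Step 2: Evaluate next node
  1 AND 0 = 0
Step 3: Evaluate root node
  0 AND 0 = 0

0


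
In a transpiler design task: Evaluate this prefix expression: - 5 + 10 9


Parsing prefix expression: - 5 + 10 9
Step 1: Innermost operation '+ 10 9'
  10 + 9 = 19
Step 2: Outer operation '- 5 [19]'
  5 - 19 = -14

-14


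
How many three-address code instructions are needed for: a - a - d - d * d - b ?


Expression: a - a - d - d * d - b
Generating three-address code (respecting * over +/- precedence):
  Instruction 1: t1 = d * d
  Instruction 2: t2 = a - a
  Instruction 3: t3 = t2 - d
  Instruction 4: t4 = t3 - t1
  Instruction 5: t5 = t4 - b
Total instructions: 5

5


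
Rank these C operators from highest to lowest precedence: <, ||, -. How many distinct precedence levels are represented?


Looking up precedence for each operator:
  < -> precedence 4
  || -> precedence 1
  - -> precedence 5
Sorted highest to lowest: -, <, ||
Distinct precedence values: [5, 4, 1]
Number of distinct levels: 3

3


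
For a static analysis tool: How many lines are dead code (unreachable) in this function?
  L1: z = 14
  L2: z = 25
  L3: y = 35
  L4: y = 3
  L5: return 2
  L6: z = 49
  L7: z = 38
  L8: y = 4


Analyzing control flow:
  L1: reachable (before return)
  L2: reachable (before return)
  L3: reachable (before return)
  L4: reachable (before return)
  L5: reachable (return statement)
  L6: DEAD (after return at L5)
  L7: DEAD (after return at L5)
  L8: DEAD (after return at L5)
Return at L5, total lines = 8
Dead lines: L6 through L8
Count: 3

3


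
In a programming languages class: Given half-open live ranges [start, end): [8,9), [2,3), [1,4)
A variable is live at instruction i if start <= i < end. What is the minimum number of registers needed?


Live ranges:
  Var0: [8, 9)
  Var1: [2, 3)
  Var2: [1, 4)
Sweep-line events (position, delta, active):
  pos=1 start -> active=1
  pos=2 start -> active=2
  pos=3 end -> active=1
  pos=4 end -> active=0
  pos=8 start -> active=1
  pos=9 end -> active=0
Maximum simultaneous active: 2
Minimum registers needed: 2

2


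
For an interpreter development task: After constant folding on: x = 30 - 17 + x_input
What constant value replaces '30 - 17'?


Identifying constant sub-expression:
  Original: x = 30 - 17 + x_input
  30 and 17 are both compile-time constants
  Evaluating: 30 - 17 = 13
  After folding: x = 13 + x_input

13


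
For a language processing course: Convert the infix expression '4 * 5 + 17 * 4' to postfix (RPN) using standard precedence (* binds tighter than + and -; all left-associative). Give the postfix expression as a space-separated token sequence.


Applying the shunting-yard algorithm:
  Operand 4 -> output
  Push '*' onto operator stack -> op-stack: [*]
  Operand 5 -> output
  See '+' (prec 1); top '*' (prec 2) >= it -> pop '*' to output
  Push '+' onto operator stack -> op-stack: [+]
  Operand 17 -> output
  Push '*' onto operator stack -> op-stack: [+, *]
  Operand 4 -> output
  End of input: pop '*' to output
  End of input: pop '+' to output
Postfix result: 4 5 * 17 4 * +

4 5 * 17 4 * +


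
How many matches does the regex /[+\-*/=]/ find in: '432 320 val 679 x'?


Pattern: /[+\-*/=]/ (operators)
Input: '432 320 val 679 x'
Scanning for matches:
Total matches: 0

0


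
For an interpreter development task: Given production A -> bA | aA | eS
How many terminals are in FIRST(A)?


Production: A -> bA | aA | eS
Examining each alternative for leading terminals:
  A -> bA : first terminal = 'b'
  A -> aA : first terminal = 'a'
  A -> eS : first terminal = 'e'
FIRST(A) = {a, b, e}
Count: 3

3


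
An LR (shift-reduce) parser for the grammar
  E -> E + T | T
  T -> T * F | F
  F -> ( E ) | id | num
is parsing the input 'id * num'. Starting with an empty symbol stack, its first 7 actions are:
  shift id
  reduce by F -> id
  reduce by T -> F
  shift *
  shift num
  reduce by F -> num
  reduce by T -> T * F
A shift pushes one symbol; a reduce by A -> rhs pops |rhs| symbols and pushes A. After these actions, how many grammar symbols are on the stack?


Tracking the symbol stack through each action:
  Action 1: shift 'id' : push -> stack = [id] (size 1)
  Action 2: reduce by F -> id : pop 1, push F -> stack = [F] (size 1)
  Action 3: reduce by T -> F : pop 1, push T -> stack = [T] (size 1)
  Action 4: shift '*' : push -> stack = [T, *] (size 2)
  Action 5: shift 'num' : push -> stack = [T, *, num] (size 3)
  Action 6: reduce by F -> num : pop 1, push F -> stack = [T, *, F] (size 3)
  Action 7: reduce by T -> T * F : pop 3, push T -> stack = [T] (size 1)
Final stack size: 1

1


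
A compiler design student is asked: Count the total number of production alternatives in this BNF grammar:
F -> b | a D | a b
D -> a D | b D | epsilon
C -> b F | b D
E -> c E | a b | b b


Counting alternatives per rule:
  F: 3 alternative(s)
  D: 3 alternative(s)
  C: 2 alternative(s)
  E: 3 alternative(s)
Sum: 3 + 3 + 2 + 3 = 11

11


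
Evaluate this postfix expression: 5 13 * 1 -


Processing tokens left to right:
Push 5, Push 13
Pop 5 and 13, compute 5 * 13 = 65, push 65
Push 1
Pop 65 and 1, compute 65 - 1 = 64, push 64
Stack result: 64

64


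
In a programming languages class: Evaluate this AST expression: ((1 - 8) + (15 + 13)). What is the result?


Expression: ((1 - 8) + (15 + 13))
Evaluating step by step:
  1 - 8 = -7
  15 + 13 = 28
  -7 + 28 = 21
Result: 21

21


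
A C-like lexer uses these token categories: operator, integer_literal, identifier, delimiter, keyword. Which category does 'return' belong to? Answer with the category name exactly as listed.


Token: 'return'
Checking categories:
  identifier: no
  integer_literal: no
  operator: no
  keyword: YES
  delimiter: no
Category: keyword

keyword


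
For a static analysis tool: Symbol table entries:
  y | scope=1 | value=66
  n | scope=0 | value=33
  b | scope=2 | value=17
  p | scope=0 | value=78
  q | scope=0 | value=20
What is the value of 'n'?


Searching symbol table for 'n':
  y | scope=1 | value=66
  n | scope=0 | value=33 <- MATCH
  b | scope=2 | value=17
  p | scope=0 | value=78
  q | scope=0 | value=20
Found 'n' at scope 0 with value 33

33


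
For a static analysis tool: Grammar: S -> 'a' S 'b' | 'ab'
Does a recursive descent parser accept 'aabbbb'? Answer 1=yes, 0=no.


Grammar accepts strings of the form a^n b^n (n >= 1)
Word: 'aabbbb'
Counting: 2 a's and 4 b's
Check: 2 == 4? No
Mismatch: a-count != b-count
Rejected

0


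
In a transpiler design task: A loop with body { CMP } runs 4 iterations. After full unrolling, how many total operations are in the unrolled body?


Loop body operations: CMP (1 op per iteration)
Unrolling 4 iterations:
  Iteration 1: CMP (1 ops)
  Iteration 2: CMP (1 ops)
  Iteration 3: CMP (1 ops)
  Iteration 4: CMP (1 ops)
Total: 4 iterations * 1 ops/iter = 4 operations

4


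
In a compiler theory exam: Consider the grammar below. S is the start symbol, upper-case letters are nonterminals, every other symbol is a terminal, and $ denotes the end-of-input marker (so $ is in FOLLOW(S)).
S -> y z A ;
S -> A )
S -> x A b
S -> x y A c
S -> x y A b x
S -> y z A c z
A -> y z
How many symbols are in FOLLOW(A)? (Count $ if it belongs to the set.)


S is the start symbol and does not occur in any rule body, so FOLLOW(S) = {$}.
Examining every occurrence of A in a rule body:
  S -> y z A ; : A is followed by terminal ';' -> add ';'
  S -> A ) : A is followed by terminal ')' -> add ')'
  S -> x A b : A is followed by terminal 'b' -> add 'b'
  S -> x y A c : A is followed by terminal 'c' -> add 'c'
  S -> x y A b x : A is followed by terminal 'b' -> add 'b' (already in the set)
  S -> y z A c z : A is followed by terminal 'c' -> add 'c' (already in the set)
  A -> y z : A does not occur in the body -> contributes nothing
FOLLOW(A) = {), ;, b, c}
Count: 4

4


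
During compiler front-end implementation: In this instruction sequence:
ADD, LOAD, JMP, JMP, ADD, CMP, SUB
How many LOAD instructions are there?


Scanning instruction sequence for LOAD:
  Position 1: ADD
  Position 2: LOAD <- MATCH
  Position 3: JMP
  Position 4: JMP
  Position 5: ADD
  Position 6: CMP
  Position 7: SUB
Matches at positions: [2]
Total LOAD count: 1

1


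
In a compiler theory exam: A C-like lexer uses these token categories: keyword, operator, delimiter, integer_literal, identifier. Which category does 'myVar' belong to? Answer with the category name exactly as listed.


Token: 'myVar'
Checking categories:
  identifier: YES
  integer_literal: no
  operator: no
  keyword: no
  delimiter: no
Category: identifier

identifier


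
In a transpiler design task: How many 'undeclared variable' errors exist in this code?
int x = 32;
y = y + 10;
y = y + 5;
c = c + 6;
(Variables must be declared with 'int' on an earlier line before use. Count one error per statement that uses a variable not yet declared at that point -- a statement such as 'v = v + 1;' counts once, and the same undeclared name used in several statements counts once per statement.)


Scanning code line by line:
  Line 1: declare 'x' -> declared = ['x']
  Line 2: use 'y' -> ERROR (undeclared)
  Line 3: use 'y' -> ERROR (undeclared)
  Line 4: use 'c' -> ERROR (undeclared)
Total undeclared variable errors: 3

3


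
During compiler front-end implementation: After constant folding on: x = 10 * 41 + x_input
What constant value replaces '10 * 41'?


Identifying constant sub-expression:
  Original: x = 10 * 41 + x_input
  10 and 41 are both compile-time constants
  Evaluating: 10 * 41 = 410
  After folding: x = 410 + x_input

410


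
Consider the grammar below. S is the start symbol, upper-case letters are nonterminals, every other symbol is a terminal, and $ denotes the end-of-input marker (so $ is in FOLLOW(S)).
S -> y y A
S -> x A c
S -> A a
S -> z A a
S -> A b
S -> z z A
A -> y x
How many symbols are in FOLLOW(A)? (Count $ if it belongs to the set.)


S is the start symbol and does not occur in any rule body, so FOLLOW(S) = {$}.
Examining every occurrence of A in a rule body:
  S -> y y A : A is at the right end -> add FOLLOW(S) = {$}
  S -> x A c : A is followed by terminal 'c' -> add 'c'
  S -> A a : A is followed by terminal 'a' -> add 'a'
  S -> z A a : A is followed by terminal 'a' -> add 'a' (already in the set)
  S -> A b : A is followed by terminal 'b' -> add 'b'
  S -> z z A : A is at the right end -> add FOLLOW(S) = {$} (already in the set)
  A -> y x : A does not occur in the body -> contributes nothing
FOLLOW(A) = {a, b, c, $}
Count: 4

4


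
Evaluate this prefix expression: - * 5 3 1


Parsing prefix expression: - * 5 3 1
Step 1: Innermost operation '* 5 3'
  5 * 3 = 15
Step 2: Outer operation '- [15] 1'
  15 - 1 = 14

14


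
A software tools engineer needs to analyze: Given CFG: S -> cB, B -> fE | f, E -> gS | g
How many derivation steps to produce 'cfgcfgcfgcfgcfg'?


Grammar: S -> cB, B -> fE | f, E -> gS | g
Deriving 'cfgcfgcfgcfgcfg':
Step 1: S -> cB => cB
Step 2: B -> fE => cfE
Step 3: E -> gS => cfgS
Step 4: S -> cB => cfgcB
Step 5: B -> fE => cfgcfE
Step 6: E -> gS => cfgcfgS
Step 7: S -> cB => cfgcfgcB
Step 8: B -> fE => cfgcfgcfE
Step 9: E -> gS => cfgcfgcfgS
Step 10: S -> cB => cfgcfgcfgcB
Step 11: B -> fE => cfgcfgcfgcfE
Step 12: E -> gS => cfgcfgcfgcfgS
Step 13: S -> cB => cfgcfgcfgcfgcB
Step 14: B -> fE => cfgcfgcfgcfgcfE
Step 15: E -> g => cfgcfgcfgcfgcfg
Total derivation steps: 15

15


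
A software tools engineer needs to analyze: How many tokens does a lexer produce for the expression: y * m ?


Scanning 'y * m'
Token 1: 'y' -> identifier
Token 2: '*' -> operator
Token 3: 'm' -> identifier
Total tokens: 3

3


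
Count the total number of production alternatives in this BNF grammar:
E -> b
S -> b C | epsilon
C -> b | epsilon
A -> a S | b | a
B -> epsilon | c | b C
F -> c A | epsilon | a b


Counting alternatives per rule:
  E: 1 alternative(s)
  S: 2 alternative(s)
  C: 2 alternative(s)
  A: 3 alternative(s)
  B: 3 alternative(s)
  F: 3 alternative(s)
Sum: 1 + 2 + 2 + 3 + 3 + 3 = 14

14


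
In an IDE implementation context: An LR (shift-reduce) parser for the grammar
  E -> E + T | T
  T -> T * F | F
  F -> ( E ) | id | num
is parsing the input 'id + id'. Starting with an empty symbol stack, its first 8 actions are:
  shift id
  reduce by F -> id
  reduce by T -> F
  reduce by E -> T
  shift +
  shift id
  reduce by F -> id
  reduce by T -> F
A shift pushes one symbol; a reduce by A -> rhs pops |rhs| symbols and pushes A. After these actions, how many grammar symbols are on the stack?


Tracking the symbol stack through each action:
  Action 1: shift 'id' : push -> stack = [id] (size 1)
  Action 2: reduce by F -> id : pop 1, push F -> stack = [F] (size 1)
  Action 3: reduce by T -> F : pop 1, push T -> stack = [T] (size 1)
  Action 4: reduce by E -> T : pop 1, push E -> stack = [E] (size 1)
  Action 5: shift '+' : push -> stack = [E, +] (size 2)
  Action 6: shift 'id' : push -> stack = [E, +, id] (size 3)
  Action 7: reduce by F -> id : pop 1, push F -> stack = [E, +, F] (size 3)
  Action 8: reduce by T -> F : pop 1, push T -> stack = [E, +, T] (size 3)
Final stack size: 3

3


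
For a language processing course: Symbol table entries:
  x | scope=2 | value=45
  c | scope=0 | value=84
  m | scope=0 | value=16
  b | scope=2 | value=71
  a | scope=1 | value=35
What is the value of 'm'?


Searching symbol table for 'm':
  x | scope=2 | value=45
  c | scope=0 | value=84
  m | scope=0 | value=16 <- MATCH
  b | scope=2 | value=71
  a | scope=1 | value=35
Found 'm' at scope 0 with value 16

16


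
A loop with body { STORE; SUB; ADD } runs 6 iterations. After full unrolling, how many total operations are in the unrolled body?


Loop body operations: STORE, SUB, ADD (3 ops per iteration)
Unrolling 6 iterations:
  Iteration 1: STORE, SUB, ADD (3 ops)
  Iteration 2: STORE, SUB, ADD (3 ops)
  Iteration 3: STORE, SUB, ADD (3 ops)
  Iteration 4: STORE, SUB, ADD (3 ops)
  Iteration 5: STORE, SUB, ADD (3 ops)
  Iteration 6: STORE, SUB, ADD (3 ops)
Total: 6 iterations * 3 ops/iter = 18 operations

18


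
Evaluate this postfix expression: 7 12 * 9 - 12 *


Processing tokens left to right:
Push 7, Push 12
Pop 7 and 12, compute 7 * 12 = 84, push 84
Push 9
Pop 84 and 9, compute 84 - 9 = 75, push 75
Push 12
Pop 75 and 12, compute 75 * 12 = 900, push 900
Stack result: 900

900


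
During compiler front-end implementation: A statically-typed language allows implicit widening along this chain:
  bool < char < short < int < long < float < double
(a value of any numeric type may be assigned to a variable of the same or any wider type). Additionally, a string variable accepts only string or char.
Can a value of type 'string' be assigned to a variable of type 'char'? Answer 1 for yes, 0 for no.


Target variable type: char
Source value type: string
Rule: string cannot widen to any numeric type
Result: 0

0


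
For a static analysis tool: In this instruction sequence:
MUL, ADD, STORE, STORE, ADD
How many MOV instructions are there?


Scanning instruction sequence for MOV:
  Position 1: MUL
  Position 2: ADD
  Position 3: STORE
  Position 4: STORE
  Position 5: ADD
Matches at positions: []
Total MOV count: 0

0


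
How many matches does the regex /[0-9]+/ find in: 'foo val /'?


Pattern: /[0-9]+/ (int literals)
Input: 'foo val /'
Scanning for matches:
Total matches: 0

0


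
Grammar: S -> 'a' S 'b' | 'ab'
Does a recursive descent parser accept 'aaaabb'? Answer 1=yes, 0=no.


Grammar accepts strings of the form a^n b^n (n >= 1)
Word: 'aaaabb'
Counting: 4 a's and 2 b's
Check: 4 == 2? No
Mismatch: a-count != b-count
Rejected

0


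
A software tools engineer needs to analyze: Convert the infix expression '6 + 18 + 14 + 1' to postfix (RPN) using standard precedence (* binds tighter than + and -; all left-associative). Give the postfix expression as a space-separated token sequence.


Applying the shunting-yard algorithm:
  Operand 6 -> output
  Push '+' onto operator stack -> op-stack: [+]
  Operand 18 -> output
  See '+' (prec 1); top '+' (prec 1) >= it -> pop '+' to output
  Push '+' onto operator stack -> op-stack: [+]
  Operand 14 -> output
  See '+' (prec 1); top '+' (prec 1) >= it -> pop '+' to output
  Push '+' onto operator stack -> op-stack: [+]
  Operand 1 -> output
  End of input: pop '+' to output
Postfix result: 6 18 + 14 + 1 +

6 18 + 14 + 1 +


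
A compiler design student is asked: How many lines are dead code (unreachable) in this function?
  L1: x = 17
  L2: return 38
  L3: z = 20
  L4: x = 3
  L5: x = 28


Analyzing control flow:
  L1: reachable (before return)
  L2: reachable (return statement)
  L3: DEAD (after return at L2)
  L4: DEAD (after return at L2)
  L5: DEAD (after return at L2)
Return at L2, total lines = 5
Dead lines: L3 through L5
Count: 3

3


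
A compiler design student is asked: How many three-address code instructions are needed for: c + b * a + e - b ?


Expression: c + b * a + e - b
Generating three-address code (respecting * over +/- precedence):
  Instruction 1: t1 = b * a
  Instruction 2: t2 = c + t1
  Instruction 3: t3 = t2 + e
  Instruction 4: t4 = t3 - b
Total instructions: 4

4


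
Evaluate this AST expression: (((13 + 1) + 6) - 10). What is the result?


Expression: (((13 + 1) + 6) - 10)
Evaluating step by step:
  13 + 1 = 14
  14 + 6 = 20
  20 - 10 = 10
Result: 10

10


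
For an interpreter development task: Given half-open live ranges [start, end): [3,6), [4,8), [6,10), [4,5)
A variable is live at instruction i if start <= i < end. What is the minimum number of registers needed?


Live ranges:
  Var0: [3, 6)
  Var1: [4, 8)
  Var2: [6, 10)
  Var3: [4, 5)
Sweep-line events (position, delta, active):
  pos=3 start -> active=1
  pos=4 start -> active=2
  pos=4 start -> active=3
  pos=5 end -> active=2
  pos=6 end -> active=1
  pos=6 start -> active=2
  pos=8 end -> active=1
  pos=10 end -> active=0
Maximum simultaneous active: 3
Minimum registers needed: 3

3


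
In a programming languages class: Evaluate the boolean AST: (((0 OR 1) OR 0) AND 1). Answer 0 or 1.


Step 1: Evaluate inner node
  0 OR 1 = 1
Step 2: Evaluate next node
  1 OR 0 = 1
Step 3: Evaluate root node
  1 AND 1 = 1

1


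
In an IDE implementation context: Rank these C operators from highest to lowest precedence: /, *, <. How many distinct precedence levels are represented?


Looking up precedence for each operator:
  / -> precedence 6
  * -> precedence 6
  < -> precedence 4
Sorted highest to lowest: /, *, <
Distinct precedence values: [6, 4]
Number of distinct levels: 2

2


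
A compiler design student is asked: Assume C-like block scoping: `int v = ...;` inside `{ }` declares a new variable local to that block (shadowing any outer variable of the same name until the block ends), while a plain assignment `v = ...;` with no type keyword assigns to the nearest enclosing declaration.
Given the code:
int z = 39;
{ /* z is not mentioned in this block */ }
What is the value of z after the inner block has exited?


Analyzing scoping rules:
Outer scope: declares z = 39
Inner block: z is neither redeclared nor assigned -> unchanged
After the block -> 39
Result: 39

39


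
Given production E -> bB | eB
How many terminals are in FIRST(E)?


Production: E -> bB | eB
Examining each alternative for leading terminals:
  E -> bB : first terminal = 'b'
  E -> eB : first terminal = 'e'
FIRST(E) = {b, e}
Count: 2

2


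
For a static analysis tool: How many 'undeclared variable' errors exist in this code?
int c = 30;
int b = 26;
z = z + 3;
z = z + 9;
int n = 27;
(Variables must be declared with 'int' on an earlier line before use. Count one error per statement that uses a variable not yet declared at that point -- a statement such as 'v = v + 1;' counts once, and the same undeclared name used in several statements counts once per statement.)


Scanning code line by line:
  Line 1: declare 'c' -> declared = ['c']
  Line 2: declare 'b' -> declared = ['b', 'c']
  Line 3: use 'z' -> ERROR (undeclared)
  Line 4: use 'z' -> ERROR (undeclared)
  Line 5: declare 'n' -> declared = ['b', 'c', 'n']
Total undeclared variable errors: 2

2


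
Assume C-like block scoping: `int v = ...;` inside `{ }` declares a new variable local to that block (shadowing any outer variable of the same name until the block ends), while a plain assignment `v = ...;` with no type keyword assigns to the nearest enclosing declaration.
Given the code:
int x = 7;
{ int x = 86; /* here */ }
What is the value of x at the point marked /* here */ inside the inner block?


Analyzing scoping rules:
Outer scope: declares x = 7
Inner block: 'int x = 86;' declares a NEW x that shadows the outer one
Inside the block the inner declaration is in scope -> 86
Result: 86

86


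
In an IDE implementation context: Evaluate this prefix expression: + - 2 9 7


Parsing prefix expression: + - 2 9 7
Step 1: Innermost operation '- 2 9'
  2 - 9 = -7
Step 2: Outer operation '+ [-7] 7'
  -7 + 7 = 0

0


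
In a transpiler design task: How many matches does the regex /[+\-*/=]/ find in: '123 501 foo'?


Pattern: /[+\-*/=]/ (operators)
Input: '123 501 foo'
Scanning for matches:
Total matches: 0

0


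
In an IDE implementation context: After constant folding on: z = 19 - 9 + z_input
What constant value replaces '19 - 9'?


Identifying constant sub-expression:
  Original: z = 19 - 9 + z_input
  19 and 9 are both compile-time constants
  Evaluating: 19 - 9 = 10
  After folding: z = 10 + z_input

10


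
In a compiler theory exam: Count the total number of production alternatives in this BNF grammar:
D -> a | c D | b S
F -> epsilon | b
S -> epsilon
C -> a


Counting alternatives per rule:
  D: 3 alternative(s)
  F: 2 alternative(s)
  S: 1 alternative(s)
  C: 1 alternative(s)
Sum: 3 + 2 + 1 + 1 = 7

7


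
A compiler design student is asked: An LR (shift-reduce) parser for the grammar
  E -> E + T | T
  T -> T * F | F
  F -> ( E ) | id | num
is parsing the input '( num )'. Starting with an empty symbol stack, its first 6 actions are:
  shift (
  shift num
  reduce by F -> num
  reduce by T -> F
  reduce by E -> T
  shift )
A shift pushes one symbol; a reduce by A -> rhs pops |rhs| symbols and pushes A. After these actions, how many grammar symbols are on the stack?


Tracking the symbol stack through each action:
  Action 1: shift '(' : push -> stack = [(] (size 1)
  Action 2: shift 'num' : push -> stack = [(, num] (size 2)
  Action 3: reduce by F -> num : pop 1, push F -> stack = [(, F] (size 2)
  Action 4: reduce by T -> F : pop 1, push T -> stack = [(, T] (size 2)
  Action 5: reduce by E -> T : pop 1, push E -> stack = [(, E] (size 2)
  Action 6: shift ')' : push -> stack = [(, E, )] (size 3)
Final stack size: 3

3


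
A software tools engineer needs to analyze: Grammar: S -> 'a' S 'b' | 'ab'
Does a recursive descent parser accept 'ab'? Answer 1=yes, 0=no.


Grammar accepts strings of the form a^n b^n (n >= 1)
Word: 'ab'
Counting: 1 a's and 1 b's
Check: 1 == 1? Yes
Derivation (S -> aSb applied 0 time(s), then S -> ab): S => ab
Accepted

1
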